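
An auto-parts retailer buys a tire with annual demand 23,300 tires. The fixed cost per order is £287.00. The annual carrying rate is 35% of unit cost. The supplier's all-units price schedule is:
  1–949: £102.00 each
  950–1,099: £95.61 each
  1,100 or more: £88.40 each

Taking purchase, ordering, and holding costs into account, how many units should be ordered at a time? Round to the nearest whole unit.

Holding cost per unit per year at price C is H = 0.35·C.
Candidates are each tier's EOQ (if it falls in that tier) and each price-break quantity.
EOQ at £102.00 = 612.1 (feasible in tier 1): TC = 23,300×£102.00 + (23,300/612.1)×287 + (612.1/2)×0.35×£102.00 = £2,398,450.83.
EOQ at £95.61 = 632.2 < 950, so use break Q=950: TC = 23,300×£95.61 + (23,300/950.0)×287 + (950.0/2)×0.35×£95.61 = £2,250,647.22.
EOQ at £88.40 = 657.5 < 1100, so use break Q=1100: TC = 23,300×£88.40 + (23,300/1100.0)×287 + (1100.0/2)×0.35×£88.40 = £2,082,816.18.
Lowest total cost is £2,082,816.18 at Q = 1100.0.

Q* ≈ 1,100 tires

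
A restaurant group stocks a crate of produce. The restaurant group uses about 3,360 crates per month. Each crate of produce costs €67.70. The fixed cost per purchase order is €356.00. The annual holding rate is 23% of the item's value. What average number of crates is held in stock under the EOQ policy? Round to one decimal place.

Annual demand D = 3,360 × 12 = 40,320.
Holding cost H = 0.23 × €67.70 = €15.5710 per unit per year.
Q* = √(2DS/H) = √(2 × 40,320 × 356 / 15.571) ≈ 1357.82.
Average inventory = Q*/2 ≈ 1357.82 / 2 = 678.910.

Average inventory ≈ 678.9 crates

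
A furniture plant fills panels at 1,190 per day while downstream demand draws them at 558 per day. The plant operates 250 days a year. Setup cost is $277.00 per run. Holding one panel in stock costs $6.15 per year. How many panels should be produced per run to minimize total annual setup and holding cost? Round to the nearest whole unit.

Annual demand D = 558 × 250 = 139,500.
Production build-up factor (1 − d/p) = 1 − 558/1,190 = 0.5311.
Q* = √(2DS / (H(1 − d/p))) = √(2 × 139,500 × 277 / (6.15 × 0.5311)).
= √(77,283,000 / 3.2662) ≈ 4864.289.

Q* ≈ 4,864 panels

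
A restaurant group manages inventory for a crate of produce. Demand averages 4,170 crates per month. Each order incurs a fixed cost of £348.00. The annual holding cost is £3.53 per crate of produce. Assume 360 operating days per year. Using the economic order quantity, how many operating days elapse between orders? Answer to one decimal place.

T ≈ 22.6 days

Annual demand D = 4,170 × 12 = 50,040.
EOQ = √(2DS/H) = √(2 × 50,040 × 348 / 3.53) ≈ 3141.06.
Cycle time = Q*/D × 360 = 3141.06 / 50,040 × 360 ≈ 22.598 days.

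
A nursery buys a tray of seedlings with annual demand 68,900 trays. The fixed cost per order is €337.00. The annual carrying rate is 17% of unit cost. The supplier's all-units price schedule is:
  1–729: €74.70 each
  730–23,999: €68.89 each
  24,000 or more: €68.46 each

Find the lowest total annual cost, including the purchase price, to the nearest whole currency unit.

TC* ≈ €4,769,842

Holding cost per unit per year at price C is H = 0.17·C.
Evaluate total cost at each tier's feasible EOQ or, if the EOQ is below the tier, at the tier's minimum quantity.
Tier 1 (€74.70): EOQ = 1912.3 exceeds tier's upper bound 729, so this tier is dominated.
EOQ at €68.89 = 1991.3 (feasible in tier 2): TC = 68,900×€68.89 + (68,900/1991.3)×337 + (1991.3/2)×0.17×€68.89 = €4,769,841.73.
EOQ at €68.46 = 1997.5 < 24000, so use break Q=24000: TC = 68,900×€68.46 + (68,900/24000.0)×337 + (24000.0/2)×0.17×€68.46 = €4,857,519.87.
Lowest total cost among the candidates is at Q = 1991.3.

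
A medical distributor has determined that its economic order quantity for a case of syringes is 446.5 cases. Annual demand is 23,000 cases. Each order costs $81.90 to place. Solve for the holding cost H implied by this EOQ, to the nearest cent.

The basic EOQ model gives Q* = √(2DS/H); rearrange for the unknown.
From Q* = √(2DS/H): H = 2DS / Q*² = 2 × 23,000 × 81.9 / 446.5² = 18.8973.

H ≈ $18.90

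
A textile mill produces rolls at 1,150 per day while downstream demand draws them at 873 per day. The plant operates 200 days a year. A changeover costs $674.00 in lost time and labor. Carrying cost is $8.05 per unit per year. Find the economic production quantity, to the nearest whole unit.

Q* ≈ 11,017 rolls

Annual demand D = 873 × 200 = 174,600.
Production build-up factor (1 − d/p) = 1 − 873/1,150 = 0.2409.
Q* = √(2DS / (H(1 − d/p))) = √(2 × 174,600 × 674 / (8.05 × 0.2409)).
= √(235,360,800 / 1.939) ≈ 11017.376.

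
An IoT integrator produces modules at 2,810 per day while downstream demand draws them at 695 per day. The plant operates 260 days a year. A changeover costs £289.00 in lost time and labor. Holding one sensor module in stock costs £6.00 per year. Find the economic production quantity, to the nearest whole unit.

Q* ≈ 4,809 modules

Annual demand D = 695 × 260 = 180,700.
Production build-up factor (1 − d/p) = 1 − 695/2,810 = 0.7527.
Q* = √(2DS / (H(1 − d/p))) = √(2 × 180,700 × 289 / (6 × 0.7527)).
= √(104,444,600 / 4.516) ≈ 4809.117.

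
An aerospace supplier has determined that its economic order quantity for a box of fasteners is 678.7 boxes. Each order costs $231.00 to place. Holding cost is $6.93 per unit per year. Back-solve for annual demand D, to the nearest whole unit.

Invert the EOQ relation Q*² = 2DS/H.
From Q* = √(2DS/H): D = Q*²H / (2S) = 678.7² × 6.93 / (2 × 231) = 6909.505.

D ≈ 6,910 boxes per year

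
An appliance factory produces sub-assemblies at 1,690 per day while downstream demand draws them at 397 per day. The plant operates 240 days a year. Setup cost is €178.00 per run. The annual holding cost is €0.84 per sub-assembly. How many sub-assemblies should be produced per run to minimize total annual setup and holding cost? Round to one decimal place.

Q* ≈ 7,264.9 sub-assemblies

Annual demand D = 397 × 240 = 95,280.
Production build-up factor (1 − d/p) = 1 − 397/1,690 = 0.7651.
Q* = √(2DS / (H(1 − d/p))) = √(2 × 95,280 × 178 / (0.84 × 0.7651)).
= √(33,919,680 / 0.6427) ≈ 7264.911.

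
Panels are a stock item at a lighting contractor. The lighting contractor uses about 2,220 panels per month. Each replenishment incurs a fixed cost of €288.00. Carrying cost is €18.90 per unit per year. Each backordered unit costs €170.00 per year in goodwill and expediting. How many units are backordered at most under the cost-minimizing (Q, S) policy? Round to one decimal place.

S* ≈ 95.0 panels

Annual demand D = 2,220 × 12 = 26,640.
With planned backorders, Q* = √(2DS/H) · √((H+B)/B).
√(2DS/H) = √(2 × 26,640 × 288 / 18.9) = 901.047.
√((H+B)/B) = √((18.9+170)/170) = 1.0541.
Q* ≈ 949.815.
S* = Q* · H/(H+B) = 949.815 × 18.9/188.9 ≈ 95.032.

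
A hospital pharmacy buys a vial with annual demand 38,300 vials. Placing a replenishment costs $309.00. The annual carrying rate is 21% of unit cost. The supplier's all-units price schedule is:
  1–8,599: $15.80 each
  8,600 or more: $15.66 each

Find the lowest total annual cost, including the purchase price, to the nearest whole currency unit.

Holding cost per unit per year at price C is H = 0.21·C.
Evaluate total cost at each tier's feasible EOQ or, if the EOQ is below the tier, at the tier's minimum quantity.
EOQ at $15.80 = 2670.9 (feasible in tier 1): TC = 38,300×$15.80 + (38,300/2670.9)×309 + (2670.9/2)×0.21×$15.80 = $614,002.00.
EOQ at $15.66 = 2682.8 < 8600, so use break Q=8600: TC = 38,300×$15.66 + (38,300/8600.0)×309 + (8600.0/2)×0.21×$15.66 = $615,295.11.
Lowest total cost among the candidates is at Q = 2670.9.

TC* ≈ $614,002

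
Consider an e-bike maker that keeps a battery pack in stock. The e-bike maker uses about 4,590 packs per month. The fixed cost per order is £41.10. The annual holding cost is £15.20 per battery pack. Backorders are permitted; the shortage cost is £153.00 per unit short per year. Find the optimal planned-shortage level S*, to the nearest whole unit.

Annual demand D = 4,590 × 12 = 55,080.
With planned backorders, Q* = √(2DS/H) · √((H+B)/B).
√(2DS/H) = √(2 × 55,080 × 41.1 / 15.2) = 545.772.
√((H+B)/B) = √((15.2+153)/153) = 1.0485.
Q* ≈ 572.240.
S* = Q* · H/(H+B) = 572.240 × 15.2/168.2 ≈ 51.713.

S* ≈ 52 packs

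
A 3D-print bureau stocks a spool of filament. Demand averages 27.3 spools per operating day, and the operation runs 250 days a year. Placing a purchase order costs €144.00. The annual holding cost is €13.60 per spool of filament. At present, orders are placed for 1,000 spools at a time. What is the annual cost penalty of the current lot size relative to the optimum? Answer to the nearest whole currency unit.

Extra cost ≈ €2,612 per year

Annual demand D = 27.3 × 250 = 6,825.
EOQ = √(2DS/H) = √(2 × 6,825 × 144 / 13.6) ≈ 380.17.
Cost at Q* = (D/Q*)S + (Q*/2)H = √(2DSH) ≈ €5,170.32.
Cost at Q = 1,000: (6,825/1,000)×144 + (1,000/2)×13.6 = €982.80 + €6,800.00 = €7,782.80.
Excess = €7,782.80 − €5,170.32 = €2,612.48.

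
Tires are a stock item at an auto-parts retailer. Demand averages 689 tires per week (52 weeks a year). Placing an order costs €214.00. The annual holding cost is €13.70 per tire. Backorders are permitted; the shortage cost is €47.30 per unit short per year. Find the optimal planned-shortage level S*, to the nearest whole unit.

S* ≈ 270 tires

Annual demand D = 689 × 52 = 35,828.
With planned backorders, Q* = √(2DS/H) · √((H+B)/B).
√(2DS/H) = √(2 × 35,828 × 214 / 13.7) = 1057.969.
√((H+B)/B) = √((13.7+47.3)/47.3) = 1.1356.
Q* ≈ 1201.454.
S* = Q* · H/(H+B) = 1201.454 × 13.7/61 ≈ 269.835.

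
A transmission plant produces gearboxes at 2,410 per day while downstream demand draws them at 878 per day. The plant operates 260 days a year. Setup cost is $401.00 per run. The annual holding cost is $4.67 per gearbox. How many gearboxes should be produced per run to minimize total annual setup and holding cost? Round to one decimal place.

Annual demand D = 878 × 260 = 228,280.
Production build-up factor (1 − d/p) = 1 − 878/2,410 = 0.6357.
Q* = √(2DS / (H(1 − d/p))) = √(2 × 228,280 × 401 / (4.67 × 0.6357)).
= √(183,080,560 / 2.9686) ≈ 7853.112.

Q* ≈ 7,853.1 gearboxes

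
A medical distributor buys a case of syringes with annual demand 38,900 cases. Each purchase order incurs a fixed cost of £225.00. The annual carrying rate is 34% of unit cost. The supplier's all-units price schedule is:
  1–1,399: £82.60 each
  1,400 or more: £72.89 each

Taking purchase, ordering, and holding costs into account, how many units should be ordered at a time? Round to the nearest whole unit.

Q* ≈ 1,400 cases

Holding cost per unit per year at price C is H = 0.34·C.
Evaluate total cost at each tier's feasible EOQ or, if the EOQ is below the tier, at the tier's minimum quantity.
EOQ at £82.60 = 789.5 (feasible in tier 1): TC = 38,900×£82.60 + (38,900/789.5)×225 + (789.5/2)×0.34×£82.60 = £3,235,312.29.
EOQ at £72.89 = 840.4 < 1400, so use break Q=1400: TC = 38,900×£72.89 + (38,900/1400.0)×225 + (1400.0/2)×0.34×£72.89 = £2,859,020.61.
Lowest total cost is £2,859,020.61 at Q = 1400.0.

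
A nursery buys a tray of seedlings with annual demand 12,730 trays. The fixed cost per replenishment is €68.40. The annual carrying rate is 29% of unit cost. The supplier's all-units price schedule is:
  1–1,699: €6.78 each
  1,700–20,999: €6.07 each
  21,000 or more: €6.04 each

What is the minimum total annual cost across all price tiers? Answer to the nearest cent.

TC* ≈ €79,279.55

Holding cost per unit per year at price C is H = 0.29·C.
Evaluate total cost at each tier's feasible EOQ or, if the EOQ is below the tier, at the tier's minimum quantity.
EOQ at €6.78 = 941.1 (feasible in tier 1): TC = 12,730×€6.78 + (12,730/941.1)×68.4 + (941.1/2)×0.29×€6.78 = €88,159.82.
EOQ at €6.07 = 994.6 < 1700, so use break Q=1700: TC = 12,730×€6.07 + (12,730/1700.0)×68.4 + (1700.0/2)×0.29×€6.07 = €79,279.55.
EOQ at €6.04 = 997.1 < 21000, so use break Q=21000: TC = 12,730×€6.04 + (12,730/21000.0)×68.4 + (21000.0/2)×0.29×€6.04 = €95,322.46.
Lowest total cost among the candidates is at Q = 1700.0.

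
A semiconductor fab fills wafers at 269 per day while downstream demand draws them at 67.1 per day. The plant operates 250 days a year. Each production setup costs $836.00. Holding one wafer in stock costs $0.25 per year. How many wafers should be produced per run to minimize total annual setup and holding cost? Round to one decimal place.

Q* ≈ 12,226.1 wafers

Annual demand D = 67.1 × 250 = 16,775.
Production build-up factor (1 − d/p) = 1 − 67.1/269 = 0.7506.
Q* = √(2DS / (H(1 − d/p))) = √(2 × 16,775 × 836 / (0.25 × 0.7506)).
= √(28,047,800 / 0.1876) ≈ 12226.084.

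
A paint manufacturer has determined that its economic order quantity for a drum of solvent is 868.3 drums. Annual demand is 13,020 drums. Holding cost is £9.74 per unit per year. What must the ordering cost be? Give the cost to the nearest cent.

Squaring Q* = √(2DS/H) gives Q*² = 2DS/H.
From Q* = √(2DS/H): S = Q*²H / (2D) = 868.3² × 9.74 / (2 × 13,020) = 282.0055.

S ≈ £282.01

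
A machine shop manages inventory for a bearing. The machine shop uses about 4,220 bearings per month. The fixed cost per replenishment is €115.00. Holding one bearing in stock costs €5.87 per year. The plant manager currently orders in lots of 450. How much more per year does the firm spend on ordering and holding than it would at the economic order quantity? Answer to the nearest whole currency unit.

Annual demand D = 4,220 × 12 = 50,640.
EOQ = √(2DS/H) = √(2 × 50,640 × 115 / 5.87) ≈ 1408.61.
Cost at Q* = (D/Q*)S + (Q*/2)H = √(2DSH) ≈ €8,268.56.
Cost at Q = 450: (50,640/450)×115 + (450/2)×5.87 = €12,941.33 + €1,320.75 = €14,262.08.
Excess = €14,262.08 − €8,268.56 = €5,993.52.

Extra cost ≈ €5,994 per year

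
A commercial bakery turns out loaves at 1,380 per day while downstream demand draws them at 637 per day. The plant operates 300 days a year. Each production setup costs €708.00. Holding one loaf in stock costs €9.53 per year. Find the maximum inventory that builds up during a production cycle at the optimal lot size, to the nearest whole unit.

I_max ≈ 3,910 loaves

Annual demand D = 637 × 300 = 191,100.
Production build-up factor (1 − d/p) = 1 − 637/1,380 = 0.5384.
Q* = √(2DS / (H(1 − d/p))) = √(2 × 191,100 × 708 / (9.53 × 0.5384)).
= √(270,597,600 / 5.131) ≈ 7262.074.
Maximum inventory = Q*(1 − d/p) = 7262.074 × 0.5384 ≈ 3909.943.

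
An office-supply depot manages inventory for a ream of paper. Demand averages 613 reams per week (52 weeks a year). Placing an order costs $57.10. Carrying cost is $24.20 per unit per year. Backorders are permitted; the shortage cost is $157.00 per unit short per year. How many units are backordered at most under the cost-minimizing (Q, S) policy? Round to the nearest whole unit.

Annual demand D = 613 × 52 = 31,876.
With planned backorders, Q* = √(2DS/H) · √((H+B)/B).
√(2DS/H) = √(2 × 31,876 × 57.1 / 24.2) = 387.844.
√((H+B)/B) = √((24.2+157)/157) = 1.0743.
Q* ≈ 416.665.
S* = Q* · H/(H+B) = 416.665 × 24.2/181.2 ≈ 55.647.

S* ≈ 56 reams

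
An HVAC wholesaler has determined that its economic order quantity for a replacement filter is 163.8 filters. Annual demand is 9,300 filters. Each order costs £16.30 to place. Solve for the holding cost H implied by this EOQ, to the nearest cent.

H ≈ £11.30

Invert the EOQ relation Q*² = 2DS/H.
From Q* = √(2DS/H): H = 2DS / Q*² = 2 × 9,300 × 16.3 / 163.8² = 11.2999.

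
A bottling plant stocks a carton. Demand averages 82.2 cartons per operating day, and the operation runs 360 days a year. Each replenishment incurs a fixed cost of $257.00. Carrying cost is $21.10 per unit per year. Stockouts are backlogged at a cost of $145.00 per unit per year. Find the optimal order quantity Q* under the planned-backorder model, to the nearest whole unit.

Annual demand D = 82.2 × 360 = 29,592.
With planned backorders, Q* = √(2DS/H) · √((H+B)/B).
√(2DS/H) = √(2 × 29,592 × 257 / 21.1) = 849.039.
√((H+B)/B) = √((21.1+145)/145) = 1.0703.
Q* ≈ 908.716.

Q* ≈ 909 cartons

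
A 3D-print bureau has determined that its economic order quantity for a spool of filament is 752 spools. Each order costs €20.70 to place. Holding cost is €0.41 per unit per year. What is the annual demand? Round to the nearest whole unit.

Invert the EOQ relation Q*² = 2DS/H.
From Q* = √(2DS/H): D = Q*²H / (2S) = 752² × 0.41 / (2 × 20.7) = 5600.402.

D ≈ 5,600 spools per year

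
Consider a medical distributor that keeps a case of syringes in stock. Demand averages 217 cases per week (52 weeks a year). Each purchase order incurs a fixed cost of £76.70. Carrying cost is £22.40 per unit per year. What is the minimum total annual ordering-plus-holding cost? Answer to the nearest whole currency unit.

Annual demand D = 217 × 52 = 11,284.
Q* = √(2DS/H) = √(2 × 11,284 × 76.7 / 22.4) ≈ 277.98.
At Q*, ordering cost (D/Q*)S equals holding cost (Q*/2)H, each = √(DSH/2).
Minimum total = √(2DSH) = √(2 × 11,284 × 76.7 × 22.4) ≈ 6226.847.

TC* ≈ £6,227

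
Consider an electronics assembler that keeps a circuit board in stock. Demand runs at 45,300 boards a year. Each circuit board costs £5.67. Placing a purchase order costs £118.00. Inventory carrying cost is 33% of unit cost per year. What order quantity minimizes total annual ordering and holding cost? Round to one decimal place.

Holding cost H = 0.33 × £5.67 = £1.8711 per unit per year.
EOQ = √(2DS / H) = √(2 × 45,300 × 118 / 1.8711).
= √(10,690,800 / 1.8711) = √5,713,644.3803 ≈ 2390.323.

Q* ≈ 2,390.3 boards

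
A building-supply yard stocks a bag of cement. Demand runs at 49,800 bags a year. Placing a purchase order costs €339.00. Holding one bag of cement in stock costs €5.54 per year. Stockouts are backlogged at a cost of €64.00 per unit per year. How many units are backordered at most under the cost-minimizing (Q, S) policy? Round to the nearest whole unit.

S* ≈ 205 bags

With planned backorders, Q* = √(2DS/H) · √((H+B)/B).
√(2DS/H) = √(2 × 49,800 × 339 / 5.54) = 2468.736.
√((H+B)/B) = √((5.54+64)/64) = 1.0424.
Q* ≈ 2573.369.
S* = Q* · H/(H+B) = 2573.369 × 5.54/69.54 ≈ 205.011.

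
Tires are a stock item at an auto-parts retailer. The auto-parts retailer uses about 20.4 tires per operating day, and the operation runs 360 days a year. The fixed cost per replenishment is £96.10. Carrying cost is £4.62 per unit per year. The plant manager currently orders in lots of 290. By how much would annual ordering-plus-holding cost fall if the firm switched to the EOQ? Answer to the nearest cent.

Annual demand D = 20.4 × 360 = 7,344.
EOQ = √(2DS/H) = √(2 × 7,344 × 96.1 / 4.62) ≈ 552.74.
Cost at Q* = (D/Q*)S + (Q*/2)H = √(2DSH) ≈ £2,553.67.
Cost at Q = 290: (7,344/290)×96.1 + (290/2)×4.62 = £2,433.65 + £669.90 = £3,103.55.
Excess = £3,103.55 − £2,553.67 = £549.88.

Extra cost ≈ £549.88 per year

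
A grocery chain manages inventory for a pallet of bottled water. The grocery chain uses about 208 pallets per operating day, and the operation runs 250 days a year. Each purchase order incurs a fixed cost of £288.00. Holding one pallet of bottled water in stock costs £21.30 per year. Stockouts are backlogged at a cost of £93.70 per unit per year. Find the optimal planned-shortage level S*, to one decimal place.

Annual demand D = 208 × 250 = 52,000.
With planned backorders, Q* = √(2DS/H) · √((H+B)/B).
√(2DS/H) = √(2 × 52,000 × 288 / 21.3) = 1185.832.
√((H+B)/B) = √((21.3+93.7)/93.7) = 1.1078.
Q* ≈ 1313.718.
S* = Q* · H/(H+B) = 1313.718 × 21.3/115 ≈ 243.323.

S* ≈ 243.3 pallets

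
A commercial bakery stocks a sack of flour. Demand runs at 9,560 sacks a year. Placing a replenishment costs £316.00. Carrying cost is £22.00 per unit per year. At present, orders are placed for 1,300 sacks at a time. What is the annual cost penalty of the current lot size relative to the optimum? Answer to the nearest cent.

Extra cost ≈ £5,094.62 per year

EOQ = √(2DS/H) = √(2 × 9,560 × 316 / 22) ≈ 524.05.
Cost at Q* = (D/Q*)S + (Q*/2)H = √(2DSH) ≈ £11,529.19.
Cost at Q = 1,300: (9,560/1,300)×316 + (1,300/2)×22 = £2,323.82 + £14,300.00 = £16,623.82.
Excess = £16,623.82 − £11,529.19 = £5,094.62.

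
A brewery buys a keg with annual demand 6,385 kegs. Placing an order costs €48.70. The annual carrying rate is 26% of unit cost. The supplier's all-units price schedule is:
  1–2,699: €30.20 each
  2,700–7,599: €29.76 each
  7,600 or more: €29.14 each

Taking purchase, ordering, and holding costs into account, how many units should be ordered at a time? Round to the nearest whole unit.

Q* ≈ 281 kegs

Holding cost per unit per year at price C is H = 0.26·C.
Candidates are each tier's EOQ (if it falls in that tier) and each price-break quantity.
EOQ at €30.20 = 281.4 (feasible in tier 1): TC = 6,385×€30.20 + (6,385/281.4)×48.7 + (281.4/2)×0.26×€30.20 = €195,036.79.
EOQ at €29.76 = 283.5 < 2700, so use break Q=2700: TC = 6,385×€29.76 + (6,385/2700.0)×48.7 + (2700.0/2)×0.26×€29.76 = €200,578.53.
EOQ at €29.14 = 286.5 < 7600, so use break Q=7600: TC = 6,385×€29.14 + (6,385/7600.0)×48.7 + (7600.0/2)×0.26×€29.14 = €214,890.13.
Lowest total cost is €195,036.79 at Q = 281.4.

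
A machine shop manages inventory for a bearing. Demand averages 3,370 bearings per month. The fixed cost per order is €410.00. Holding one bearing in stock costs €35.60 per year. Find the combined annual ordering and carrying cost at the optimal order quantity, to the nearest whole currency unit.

Annual demand D = 3,370 × 12 = 40,440.
Q* = √(2DS/H) = √(2 × 40,440 × 410 / 35.6) ≈ 965.13.
At the optimum the two cost components are equal, so total cost = 2·(Q*/2)H = Q*·H.
Minimum total = √(2DSH) = √(2 × 40,440 × 410 × 35.6) ≈ 34358.761.

TC* ≈ €34,359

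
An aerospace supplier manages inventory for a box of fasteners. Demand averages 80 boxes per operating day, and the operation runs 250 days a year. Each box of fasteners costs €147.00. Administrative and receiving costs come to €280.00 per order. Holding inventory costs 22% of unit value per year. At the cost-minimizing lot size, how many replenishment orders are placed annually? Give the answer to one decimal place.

N ≈ 34.0 orders per year

Annual demand D = 80 × 250 = 20,000.
Holding cost H = 0.22 × €147.00 = €32.3400 per unit per year.
Q* = √(2DS/H) = √(2 × 20,000 × 280 / 32.34) ≈ 588.49.
Orders per year = D / Q* = 20,000 / 588.49 ≈ 33.985.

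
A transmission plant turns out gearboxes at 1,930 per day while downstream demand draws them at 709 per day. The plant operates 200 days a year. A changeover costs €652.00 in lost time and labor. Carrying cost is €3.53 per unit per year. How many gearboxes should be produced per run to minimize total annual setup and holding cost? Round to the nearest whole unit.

Annual demand D = 709 × 200 = 141,800.
Production build-up factor (1 − d/p) = 1 − 709/1,930 = 0.6326.
Q* = √(2DS / (H(1 − d/p))) = √(2 × 141,800 × 652 / (3.53 × 0.6326)).
= √(184,907,200 / 2.2332) ≈ 9099.350.

Q* ≈ 9,099 gearboxes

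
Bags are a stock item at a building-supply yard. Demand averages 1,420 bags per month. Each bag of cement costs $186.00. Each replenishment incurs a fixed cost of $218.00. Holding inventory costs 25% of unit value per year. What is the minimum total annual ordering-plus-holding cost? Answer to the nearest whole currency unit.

TC* ≈ $18,587

Annual demand D = 1,420 × 12 = 17,040.
Holding cost H = 0.25 × $186.00 = $46.5000 per unit per year.
EOQ = √(2DS/H) = √(2 × 17,040 × 218 / 46.5) ≈ 399.72.
At Q*, ordering cost (D/Q*)S equals holding cost (Q*/2)H, each = √(DSH/2).
Minimum total = √(2DSH) = √(2 × 17,040 × 218 × 46.5) ≈ 18586.795.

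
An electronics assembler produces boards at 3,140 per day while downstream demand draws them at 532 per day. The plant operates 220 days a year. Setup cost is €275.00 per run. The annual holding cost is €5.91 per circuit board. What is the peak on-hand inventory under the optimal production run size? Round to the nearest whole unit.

Annual demand D = 532 × 220 = 117,040.
Production build-up factor (1 − d/p) = 1 − 532/3,140 = 0.8306.
Q* = √(2DS / (H(1 − d/p))) = √(2 × 117,040 × 275 / (5.91 × 0.8306)).
= √(64,372,000 / 4.9087) ≈ 3621.311.
Maximum inventory = Q*(1 − d/p) = 3621.311 × 0.8306 ≈ 3007.764.

I_max ≈ 3,008 boards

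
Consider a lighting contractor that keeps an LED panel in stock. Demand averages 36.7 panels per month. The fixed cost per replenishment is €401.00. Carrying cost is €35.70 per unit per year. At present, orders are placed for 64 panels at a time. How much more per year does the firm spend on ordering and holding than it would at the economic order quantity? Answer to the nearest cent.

Annual demand D = 36.7 × 12 = 440.4.
EOQ = √(2DS/H) = √(2 × 440.4 × 401 / 35.7) ≈ 99.47.
Cost at Q* = (D/Q*)S + (Q*/2)H = √(2DSH) ≈ €3,550.95.
Cost at Q = 64: (440.4/64)×401 + (64/2)×35.7 = €2,759.38 + €1,142.40 = €3,901.78.
Excess = €3,901.78 − €3,550.95 = €350.83.

Extra cost ≈ €350.83 per year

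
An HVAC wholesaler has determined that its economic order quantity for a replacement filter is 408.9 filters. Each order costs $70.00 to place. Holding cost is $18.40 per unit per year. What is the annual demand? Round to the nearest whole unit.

The basic EOQ model gives Q* = √(2DS/H); rearrange for the unknown.
From Q* = √(2DS/H): D = Q*²H / (2S) = 408.9² × 18.4 / (2 × 70) = 21974.753.

D ≈ 21,975 filters per year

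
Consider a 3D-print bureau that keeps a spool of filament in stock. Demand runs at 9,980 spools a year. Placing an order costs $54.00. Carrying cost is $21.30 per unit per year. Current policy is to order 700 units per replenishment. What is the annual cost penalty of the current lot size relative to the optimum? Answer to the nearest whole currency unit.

EOQ = √(2DS/H) = √(2 × 9,980 × 54 / 21.3) ≈ 224.95.
Cost at Q* = (D/Q*)S + (Q*/2)H = √(2DSH) ≈ $4,791.45.
Cost at Q = 700: (9,980/700)×54 + (700/2)×21.3 = $769.89 + $7,455.00 = $8,224.89.
Excess = $8,224.89 − $4,791.45 = $3,433.44.

Extra cost ≈ $3,433 per year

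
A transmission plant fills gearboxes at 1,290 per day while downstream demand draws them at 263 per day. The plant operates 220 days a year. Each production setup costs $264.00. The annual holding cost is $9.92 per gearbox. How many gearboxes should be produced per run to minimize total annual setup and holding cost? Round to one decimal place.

Annual demand D = 263 × 220 = 57,860.
Production build-up factor (1 − d/p) = 1 − 263/1,290 = 0.7961.
Q* = √(2DS / (H(1 − d/p))) = √(2 × 57,860 × 264 / (9.92 × 0.7961)).
= √(30,550,080 / 7.8976) ≈ 1966.799.

Q* ≈ 1,966.8 gearboxes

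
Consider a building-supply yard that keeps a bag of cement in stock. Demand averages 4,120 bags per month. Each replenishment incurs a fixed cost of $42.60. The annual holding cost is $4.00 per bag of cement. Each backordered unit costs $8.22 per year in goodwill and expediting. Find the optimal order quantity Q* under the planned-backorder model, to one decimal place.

Annual demand D = 4,120 × 12 = 49,440.
With planned backorders, Q* = √(2DS/H) · √((H+B)/B).
√(2DS/H) = √(2 × 49,440 × 42.6 / 4) = 1026.193.
√((H+B)/B) = √((4+8.22)/8.22) = 1.2193.
Q* ≈ 1251.206.

Q* ≈ 1,251.2 bags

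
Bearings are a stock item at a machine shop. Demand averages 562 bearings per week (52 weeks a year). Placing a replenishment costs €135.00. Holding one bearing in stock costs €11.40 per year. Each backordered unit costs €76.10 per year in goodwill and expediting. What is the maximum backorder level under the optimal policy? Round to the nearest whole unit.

Annual demand D = 562 × 52 = 29,224.
With planned backorders, Q* = √(2DS/H) · √((H+B)/B).
√(2DS/H) = √(2 × 29,224 × 135 / 11.4) = 831.954.
√((H+B)/B) = √((11.4+76.1)/76.1) = 1.0723.
Q* ≈ 892.095.
S* = Q* · H/(H+B) = 892.095 × 11.4/87.5 ≈ 116.227.

S* ≈ 116 bearings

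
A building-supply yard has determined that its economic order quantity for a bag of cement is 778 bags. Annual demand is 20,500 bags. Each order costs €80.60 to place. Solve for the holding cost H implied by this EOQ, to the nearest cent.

Invert the EOQ relation Q*² = 2DS/H.
From Q* = √(2DS/H): H = 2DS / Q*² = 2 × 20,500 × 80.6 / 778² = 5.4596.

H ≈ €5.46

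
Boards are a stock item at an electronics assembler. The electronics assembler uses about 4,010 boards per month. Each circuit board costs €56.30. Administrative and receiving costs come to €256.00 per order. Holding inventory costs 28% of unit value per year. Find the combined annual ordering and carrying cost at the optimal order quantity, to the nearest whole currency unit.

Annual demand D = 4,010 × 12 = 48,120.
Holding cost H = 0.28 × €56.30 = €15.7640 per unit per year.
The optimal lot size = √(2DS/H) = √(2 × 48,120 × 256 / 15.764) ≈ 1250.16.
At Q*, ordering cost (D/Q*)S equals holding cost (Q*/2)H, each = √(DSH/2).
Minimum total = √(2DSH) = √(2 × 48,120 × 256 × 15.764) ≈ 19707.476.

TC* ≈ €19,707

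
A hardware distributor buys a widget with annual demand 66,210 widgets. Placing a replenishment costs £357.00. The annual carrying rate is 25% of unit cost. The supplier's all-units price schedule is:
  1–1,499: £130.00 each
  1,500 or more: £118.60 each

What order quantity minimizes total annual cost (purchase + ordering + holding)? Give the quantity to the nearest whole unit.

Holding cost per unit per year at price C is H = 0.25·C.
Evaluate total cost at each tier's feasible EOQ or, if the EOQ is below the tier, at the tier's minimum quantity.
EOQ at £130.00 = 1206.1 (feasible in tier 1): TC = 66,210×£130.00 + (66,210/1206.1)×357 + (1206.1/2)×0.25×£130.00 = £8,646,496.98.
EOQ at £118.60 = 1262.7 < 1500, so use break Q=1500: TC = 66,210×£118.60 + (66,210/1500.0)×357 + (1500.0/2)×0.25×£118.60 = £7,890,501.48.
Lowest total cost is £7,890,501.48 at Q = 1500.0.

Q* ≈ 1,500 widgets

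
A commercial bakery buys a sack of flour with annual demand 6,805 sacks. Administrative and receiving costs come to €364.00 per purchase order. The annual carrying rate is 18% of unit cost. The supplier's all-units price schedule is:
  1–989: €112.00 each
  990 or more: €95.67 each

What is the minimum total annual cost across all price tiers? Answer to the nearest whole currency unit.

TC* ≈ €662,061

Holding cost per unit per year at price C is H = 0.18·C.
Candidates are each tier's EOQ (if it falls in that tier) and each price-break quantity.
EOQ at €112.00 = 495.7 (feasible in tier 1): TC = 6,805×€112.00 + (6,805/495.7)×364 + (495.7/2)×0.18×€112.00 = €772,153.67.
EOQ at €95.67 = 536.4 < 990, so use break Q=990: TC = 6,805×€95.67 + (6,805/990.0)×364 + (990.0/2)×0.18×€95.67 = €662,060.59.
Lowest total cost among the candidates is at Q = 990.0.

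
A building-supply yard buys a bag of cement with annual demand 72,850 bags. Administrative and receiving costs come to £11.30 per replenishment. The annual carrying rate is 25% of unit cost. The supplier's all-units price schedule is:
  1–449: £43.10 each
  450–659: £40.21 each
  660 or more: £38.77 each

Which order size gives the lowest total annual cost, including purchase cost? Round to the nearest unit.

Holding cost per unit per year at price C is H = 0.25·C.
For each price level, check whether its EOQ is feasible; otherwise the best quantity at that price is the breakpoint.
EOQ at £43.10 = 390.9 (feasible in tier 1): TC = 72,850×£43.10 + (72,850/390.9)×11.3 + (390.9/2)×0.25×£43.10 = £3,144,046.90.
EOQ at £40.21 = 404.7 < 450, so use break Q=450: TC = 72,850×£40.21 + (72,850/450.0)×11.3 + (450.0/2)×0.25×£40.21 = £2,933,389.66.
EOQ at £38.77 = 412.1 < 660, so use break Q=660: TC = 72,850×£38.77 + (72,850/660.0)×11.3 + (660.0/2)×0.25×£38.77 = £2,828,840.31.
Lowest total cost is £2,828,840.31 at Q = 660.0.

Q* ≈ 660 bags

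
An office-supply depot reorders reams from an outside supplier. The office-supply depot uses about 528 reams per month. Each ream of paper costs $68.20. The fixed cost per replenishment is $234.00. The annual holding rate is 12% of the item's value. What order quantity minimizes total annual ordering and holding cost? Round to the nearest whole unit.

Annual demand D = 528 × 12 = 6,336.
Holding cost H = 0.12 × $68.20 = $8.1840 per unit per year.
EOQ = √(2DS / H) = √(2 × 6,336 × 234 / 8.184).
= √(2,965,248 / 8.184) = √362,322.5806 ≈ 601.932.

Q* ≈ 602 reams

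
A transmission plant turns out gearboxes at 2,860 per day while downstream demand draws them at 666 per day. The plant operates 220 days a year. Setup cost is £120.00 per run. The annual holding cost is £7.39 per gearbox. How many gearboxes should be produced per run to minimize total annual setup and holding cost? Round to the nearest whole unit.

Q* ≈ 2,491 gearboxes

Annual demand D = 666 × 220 = 146,520.
Production build-up factor (1 − d/p) = 1 − 666/2,860 = 0.7671.
Q* = √(2DS / (H(1 − d/p))) = √(2 × 146,520 × 120 / (7.39 × 0.7671)).
= √(35,164,800 / 5.6691) ≈ 2490.557.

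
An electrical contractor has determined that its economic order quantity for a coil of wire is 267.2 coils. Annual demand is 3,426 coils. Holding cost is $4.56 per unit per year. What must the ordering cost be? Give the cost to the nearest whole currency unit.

Invert the EOQ relation Q*² = 2DS/H.
From Q* = √(2DS/H): S = Q*²H / (2D) = 267.2² × 4.56 / (2 × 3,426) = 47.5139.

S ≈ $48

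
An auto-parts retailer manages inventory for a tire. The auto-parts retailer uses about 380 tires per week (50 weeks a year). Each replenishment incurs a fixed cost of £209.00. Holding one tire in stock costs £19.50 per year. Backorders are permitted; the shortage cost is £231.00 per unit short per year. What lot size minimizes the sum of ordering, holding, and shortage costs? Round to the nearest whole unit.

Annual demand D = 380 × 50 = 19,000.
With planned backorders, Q* = √(2DS/H) · √((H+B)/B).
√(2DS/H) = √(2 × 19,000 × 209 / 19.5) = 638.187.
√((H+B)/B) = √((19.5+231)/231) = 1.0414.
Q* ≈ 664.577.

Q* ≈ 665 tires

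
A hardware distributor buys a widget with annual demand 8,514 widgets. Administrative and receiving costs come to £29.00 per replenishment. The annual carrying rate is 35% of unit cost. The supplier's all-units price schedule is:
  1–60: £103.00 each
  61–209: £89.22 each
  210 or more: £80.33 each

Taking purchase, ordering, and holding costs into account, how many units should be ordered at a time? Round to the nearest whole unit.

Holding cost per unit per year at price C is H = 0.35·C.
Candidates are each tier's EOQ (if it falls in that tier) and each price-break quantity.
Tier 1 (£103.00): EOQ = 117.0 exceeds tier's upper bound 60, so this tier is dominated.
EOQ at £89.22 = 125.8 (feasible in tier 2): TC = 8,514×£89.22 + (8,514/125.8)×29 + (125.8/2)×0.35×£89.22 = £763,545.94.
EOQ at £80.33 = 132.5 < 210, so use break Q=210: TC = 8,514×£80.33 + (8,514/210.0)×29 + (210.0/2)×0.35×£80.33 = £688,057.49.
Lowest total cost is £688,057.49 at Q = 210.0.

Q* ≈ 210 widgets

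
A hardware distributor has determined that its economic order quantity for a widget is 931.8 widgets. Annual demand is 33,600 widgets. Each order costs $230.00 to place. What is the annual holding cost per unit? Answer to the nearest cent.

The basic EOQ model gives Q* = √(2DS/H); rearrange for the unknown.
From Q* = √(2DS/H): H = 2DS / Q*² = 2 × 33,600 × 230 / 931.8² = 17.8013.

H ≈ $17.80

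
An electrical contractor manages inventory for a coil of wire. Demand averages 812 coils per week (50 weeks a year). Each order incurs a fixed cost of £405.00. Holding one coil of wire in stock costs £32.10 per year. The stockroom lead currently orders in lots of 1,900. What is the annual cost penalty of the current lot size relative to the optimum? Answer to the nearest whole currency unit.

Extra cost ≈ £6,659 per year

Annual demand D = 812 × 50 = 40,600.
EOQ = √(2DS/H) = √(2 × 40,600 × 405 / 32.1) ≈ 1012.17.
Cost at Q* = (D/Q*)S + (Q*/2)H = √(2DSH) ≈ £32,490.62.
Cost at Q = 1,900: (40,600/1,900)×405 + (1,900/2)×32.1 = £8,654.21 + £30,495.00 = £39,149.21.
Excess = £39,149.21 − £32,490.62 = £6,658.59.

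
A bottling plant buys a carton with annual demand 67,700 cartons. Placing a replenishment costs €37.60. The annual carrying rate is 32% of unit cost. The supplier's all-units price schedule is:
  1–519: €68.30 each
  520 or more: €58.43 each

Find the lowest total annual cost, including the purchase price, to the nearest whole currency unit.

Holding cost per unit per year at price C is H = 0.32·C.
Candidates are each tier's EOQ (if it falls in that tier) and each price-break quantity.
EOQ at €68.30 = 482.6 (feasible in tier 1): TC = 67,700×€68.30 + (67,700/482.6)×37.6 + (482.6/2)×0.32×€68.30 = €4,634,458.45.
EOQ at €58.43 = 521.8 (feasible in tier 2): TC = 67,700×€58.43 + (67,700/521.8)×37.6 + (521.8/2)×0.32×€58.43 = €3,965,467.55.
Lowest total cost among the candidates is at Q = 521.8.

TC* ≈ €3,965,468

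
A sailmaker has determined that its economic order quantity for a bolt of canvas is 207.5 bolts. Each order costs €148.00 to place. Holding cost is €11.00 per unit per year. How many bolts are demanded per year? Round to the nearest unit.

D ≈ 1,600 bolts per year

Invert the EOQ relation Q*² = 2DS/H.
From Q* = √(2DS/H): D = Q*²H / (2S) = 207.5² × 11 / (2 × 148) = 1600.063.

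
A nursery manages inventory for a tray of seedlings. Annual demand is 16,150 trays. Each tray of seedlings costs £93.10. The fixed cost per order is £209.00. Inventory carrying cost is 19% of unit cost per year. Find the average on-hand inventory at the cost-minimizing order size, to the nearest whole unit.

Average inventory ≈ 309 trays

Holding cost H = 0.19 × £93.10 = £17.6890 per unit per year.
EOQ = √(2DS/H) = √(2 × 16,150 × 209 / 17.689) ≈ 617.76.
Average inventory = Q*/2 ≈ 617.76 / 2 = 308.882.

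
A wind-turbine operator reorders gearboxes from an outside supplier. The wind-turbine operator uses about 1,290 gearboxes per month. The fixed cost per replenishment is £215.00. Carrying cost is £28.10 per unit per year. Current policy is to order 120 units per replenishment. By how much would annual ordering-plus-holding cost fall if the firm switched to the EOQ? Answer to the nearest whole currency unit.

Annual demand D = 1,290 × 12 = 15,480.
EOQ = √(2DS/H) = √(2 × 15,480 × 215 / 28.1) ≈ 486.71.
Cost at Q* = (D/Q*)S + (Q*/2)H = √(2DSH) ≈ £13,676.43.
Cost at Q = 120: (15,480/120)×215 + (120/2)×28.1 = £27,735.00 + £1,686.00 = £29,421.00.
Excess = £29,421.00 − £13,676.43 = £15,744.57.

Extra cost ≈ £15,745 per year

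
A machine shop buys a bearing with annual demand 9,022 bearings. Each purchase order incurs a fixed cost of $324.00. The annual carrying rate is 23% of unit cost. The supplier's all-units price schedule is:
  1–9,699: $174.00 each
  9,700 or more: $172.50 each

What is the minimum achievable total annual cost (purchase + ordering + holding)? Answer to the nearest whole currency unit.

TC* ≈ $1,585,124

Holding cost per unit per year at price C is H = 0.23·C.
Candidates are each tier's EOQ (if it falls in that tier) and each price-break quantity.
EOQ at $174.00 = 382.2 (feasible in tier 1): TC = 9,022×$174.00 + (9,022/382.2)×324 + (382.2/2)×0.23×$174.00 = $1,585,123.99.
EOQ at $172.50 = 383.9 < 9700, so use break Q=9700: TC = 9,022×$172.50 + (9,022/9700.0)×324 + (9700.0/2)×0.23×$172.50 = $1,749,020.10.
Lowest total cost among the candidates is at Q = 382.2.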